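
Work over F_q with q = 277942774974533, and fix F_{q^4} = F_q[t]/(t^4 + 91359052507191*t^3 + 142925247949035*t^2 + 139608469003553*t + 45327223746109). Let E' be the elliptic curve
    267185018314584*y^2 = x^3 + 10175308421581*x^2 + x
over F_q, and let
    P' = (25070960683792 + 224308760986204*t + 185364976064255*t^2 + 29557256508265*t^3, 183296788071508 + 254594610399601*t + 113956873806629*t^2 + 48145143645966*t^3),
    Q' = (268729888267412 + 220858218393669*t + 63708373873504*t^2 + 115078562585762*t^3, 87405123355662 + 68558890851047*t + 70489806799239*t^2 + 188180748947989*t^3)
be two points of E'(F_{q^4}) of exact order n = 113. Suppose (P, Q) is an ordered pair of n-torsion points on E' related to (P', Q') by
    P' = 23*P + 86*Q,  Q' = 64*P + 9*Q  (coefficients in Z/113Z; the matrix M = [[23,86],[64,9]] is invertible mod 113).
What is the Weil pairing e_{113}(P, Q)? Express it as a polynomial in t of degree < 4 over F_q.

160997533786715 + 275043768488051*t + 211490472104959*t^2 + 85778260277673*t^3

Alternating bilinearity on E[113] (values in mu_{113} in F_{277942774974533^4}) gives e(P',Q') = e(P,Q)^det(M).
So e_{113}(P,Q) = e_{113}(P',Q')^{105}, since 14*105 = 1 mod 113.
Set x_W=18811903666898*u+235249752166235, y_W=18811903666898*v; then E': y_W^2=x_W^3+160694127875273*x_W+201215201248854.
Double-and-add over 1110001: 7-1 doublings, 4-1 additions; each step l_{T,T}/v_{2T} or l_{T,P'}/v at Q'+S for random S.
e_{113}(P',Q') = 28973000840134 + 191740122259938*t + 112092715933566*t^2 + 106847769521719*t^3.
Finally e_{113}(P,Q) = 160997533786715 + 275043768488051*t + 211490472104959*t^2 + 85778260277673*t^3.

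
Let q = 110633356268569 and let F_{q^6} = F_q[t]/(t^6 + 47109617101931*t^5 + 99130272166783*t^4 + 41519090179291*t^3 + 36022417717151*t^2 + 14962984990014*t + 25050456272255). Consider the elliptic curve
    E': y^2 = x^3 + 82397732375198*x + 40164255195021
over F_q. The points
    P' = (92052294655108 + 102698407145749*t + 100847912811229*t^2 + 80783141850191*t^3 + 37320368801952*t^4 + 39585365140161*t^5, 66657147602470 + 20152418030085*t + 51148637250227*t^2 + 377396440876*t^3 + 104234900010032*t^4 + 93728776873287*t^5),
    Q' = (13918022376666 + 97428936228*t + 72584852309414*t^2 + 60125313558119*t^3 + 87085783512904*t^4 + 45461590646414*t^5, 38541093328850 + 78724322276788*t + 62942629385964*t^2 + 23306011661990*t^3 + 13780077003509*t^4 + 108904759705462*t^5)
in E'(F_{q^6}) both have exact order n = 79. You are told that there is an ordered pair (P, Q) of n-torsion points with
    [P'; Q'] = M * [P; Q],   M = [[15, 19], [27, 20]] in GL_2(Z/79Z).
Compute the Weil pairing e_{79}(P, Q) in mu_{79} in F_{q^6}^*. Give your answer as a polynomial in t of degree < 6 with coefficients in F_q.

71835672487326 + 96498656051072*t + 42095151668181*t^2 + 18153619561698*t^3 + 65104165636937*t^4 + 38219908089438*t^5

Since e_{79}(P,P)=e_{79}(Q,Q)=1 and e_{79}(Q,P)=e_{79}(P,Q)^{-1}, expanding e_{79}(15*P + 19*Q,27*P + 20*Q) leaves e(P,Q)^det(M).
det(M) mod 79 = 24; its inverse in (Z/79)^* is 56 (check: 24*56 mod 79 = 1).
Build f_{79,P'} and f_{79,Q'} via the 7-bit ladder of 79=1001111_2; evaluate at shifted divisors; quotient in F_{110633356268569^6}.
Miller gives e_{79}(P',Q') = 30837762152573 + 109889360356295*t + 43304414951845*t^2 + 71977727761990*t^3 + 109303853690005*t^4 + 101313525338010*t^5 in F_{110633356268569^6}.
Thus e_{79}(P,Q) = 71835672487326 + 96498656051072*t + 42095151668181*t^2 + 18153619561698*t^3 + 65104165636937*t^4 + 38219908089438*t^5.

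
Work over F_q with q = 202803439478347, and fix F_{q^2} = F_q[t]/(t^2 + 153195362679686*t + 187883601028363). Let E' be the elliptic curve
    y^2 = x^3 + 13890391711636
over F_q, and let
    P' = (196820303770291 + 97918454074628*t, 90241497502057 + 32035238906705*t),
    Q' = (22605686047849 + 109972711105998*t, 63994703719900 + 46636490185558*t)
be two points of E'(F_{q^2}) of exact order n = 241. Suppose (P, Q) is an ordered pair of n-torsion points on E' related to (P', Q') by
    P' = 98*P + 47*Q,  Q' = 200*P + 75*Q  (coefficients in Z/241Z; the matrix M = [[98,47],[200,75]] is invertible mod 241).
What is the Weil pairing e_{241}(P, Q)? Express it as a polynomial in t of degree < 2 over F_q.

36668761337270 + 51517145081219*t

Since e_{241}(P,P)=e_{241}(Q,Q)=1 and e_{241}(Q,P)=e_{241}(P,Q)^{-1}, expanding e_{241}(98*P + 47*Q,200*P + 75*Q) leaves e(P,Q)^det(M).
det(M) mod 241 = 119; its inverse in (Z/241)^* is 160 (check: 119*160 mod 241 = 1).
Build f_{241,P'} and f_{241,Q'} via the 8-bit ladder of 241=11110001_2; evaluate at shifted divisors; quotient in F_{202803439478347^2}.
f_P(D_Q)/f_Q(D_P) = 52759681075383 + 137882936987460*t.
Finally e_{241}(P,Q) = 36668761337270 + 51517145081219*t.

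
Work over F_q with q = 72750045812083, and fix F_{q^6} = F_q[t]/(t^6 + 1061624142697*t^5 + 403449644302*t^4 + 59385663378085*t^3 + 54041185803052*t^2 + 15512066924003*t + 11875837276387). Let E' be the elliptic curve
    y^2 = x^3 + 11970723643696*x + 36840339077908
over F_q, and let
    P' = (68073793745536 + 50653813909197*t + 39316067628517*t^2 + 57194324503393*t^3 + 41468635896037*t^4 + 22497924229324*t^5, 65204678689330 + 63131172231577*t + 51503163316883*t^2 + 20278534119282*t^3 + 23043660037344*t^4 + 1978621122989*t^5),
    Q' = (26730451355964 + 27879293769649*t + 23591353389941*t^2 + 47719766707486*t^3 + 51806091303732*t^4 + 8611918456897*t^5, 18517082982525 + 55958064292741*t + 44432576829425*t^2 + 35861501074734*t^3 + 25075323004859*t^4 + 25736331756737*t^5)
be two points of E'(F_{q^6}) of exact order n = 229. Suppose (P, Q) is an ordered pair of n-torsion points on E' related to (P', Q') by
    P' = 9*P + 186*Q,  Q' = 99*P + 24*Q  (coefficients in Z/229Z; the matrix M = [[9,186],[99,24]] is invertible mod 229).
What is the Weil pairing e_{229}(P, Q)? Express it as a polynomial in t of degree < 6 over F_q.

The 229-Weil pairing on E[229] over F_{72750045812083} is alternating-bilinear: e_{229}(P',Q') = e_{229}(P,Q)^det(M).
det(M) mod 229 = 122; its inverse in (Z/229)^* is 107 (check: 122*107 mod 229 = 1).
Build f_{229,P'} and f_{229,Q'} via the 8-bit ladder of 229=11100101_2; evaluate at shifted divisors; quotient in F_{72750045812083^6}.
The quotient is 11213836203068 + 22500173438507*t + 18475090911169*t^2 + 265901130978*t^3 + 732647471986*t^4 + 60581006154861*t^5.
Hence e(P,Q) = 4460485430583 + 55951736629743*t + 2666283289147*t^2 + 64513698781939*t^3 + 30232565048669*t^4 + 15224051076121*t^5 in F_{72750045812083^6}^*.

4460485430583 + 55951736629743*t + 2666283289147*t^2 + 64513698781939*t^3 + 30232565048669*t^4 + 15224051076121*t^5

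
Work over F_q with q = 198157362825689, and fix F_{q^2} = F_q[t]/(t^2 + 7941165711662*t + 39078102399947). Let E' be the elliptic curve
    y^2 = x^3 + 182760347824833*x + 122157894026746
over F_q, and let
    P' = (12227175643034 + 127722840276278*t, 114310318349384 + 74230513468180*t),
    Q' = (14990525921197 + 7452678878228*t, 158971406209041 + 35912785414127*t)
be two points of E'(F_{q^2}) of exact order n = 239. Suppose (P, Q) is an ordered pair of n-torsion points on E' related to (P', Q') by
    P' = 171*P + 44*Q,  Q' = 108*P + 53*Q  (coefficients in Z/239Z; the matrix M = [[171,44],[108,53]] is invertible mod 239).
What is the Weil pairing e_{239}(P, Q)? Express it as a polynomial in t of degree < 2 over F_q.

Since e_{239}(P,P)=e_{239}(Q,Q)=1 and e_{239}(Q,P)=e_{239}(P,Q)^{-1}, expanding e_{239}(171*P + 44*Q,108*P + 53*Q) leaves e(P,Q)^det(M).
det M = 171*53 - 44*108 = 4311 = 9 (mod 239); 9^{-1} = 186 (mod 239).
Build f_{239,P'} and f_{239,Q'} via the 8-bit ladder of 239=11101111_2; evaluate at shifted divisors; quotient in F_{198157362825689^2}.
f_P(D_Q)/f_Q(D_P) = 146413994372601 + 59729597636723*t.
Finally e_{239}(P,Q) = 176958713716848 + 135719253899172*t.

176958713716848 + 135719253899172*t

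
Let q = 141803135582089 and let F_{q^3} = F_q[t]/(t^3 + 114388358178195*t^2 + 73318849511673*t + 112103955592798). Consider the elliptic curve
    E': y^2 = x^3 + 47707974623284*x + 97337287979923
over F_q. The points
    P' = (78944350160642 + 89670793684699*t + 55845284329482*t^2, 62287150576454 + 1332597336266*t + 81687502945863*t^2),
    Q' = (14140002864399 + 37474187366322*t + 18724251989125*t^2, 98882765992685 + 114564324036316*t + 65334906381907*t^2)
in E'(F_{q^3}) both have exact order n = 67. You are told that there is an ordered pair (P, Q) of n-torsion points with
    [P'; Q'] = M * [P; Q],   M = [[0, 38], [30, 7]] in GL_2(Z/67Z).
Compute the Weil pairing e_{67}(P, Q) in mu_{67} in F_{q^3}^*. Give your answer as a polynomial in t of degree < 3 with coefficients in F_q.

55820730687115 + 73171664117951*t + 79094478871372*t^2

e_{67} is bilinear + alternating on E[67], so e_{67}(38*Q, 30*P + 7*Q) = e_{67}(P,Q)^(0*7-38*30).
0*7 - 38*30 = -1140; reduced mod 67: det = 66, inverse 66.
Run Miller on y^2=x^3+47707974623284*x+97337287979923 over F_{141803135582089}: ladder 1000011 (7 bits); e = f_P(D_Q)/f_Q(D_P).
e_{67}(P',Q') = 101487081506518 + 22564099753569*t + 52639994207312*t^2.
Finally e_{67}(P,Q) = 55820730687115 + 73171664117951*t + 79094478871372*t^2.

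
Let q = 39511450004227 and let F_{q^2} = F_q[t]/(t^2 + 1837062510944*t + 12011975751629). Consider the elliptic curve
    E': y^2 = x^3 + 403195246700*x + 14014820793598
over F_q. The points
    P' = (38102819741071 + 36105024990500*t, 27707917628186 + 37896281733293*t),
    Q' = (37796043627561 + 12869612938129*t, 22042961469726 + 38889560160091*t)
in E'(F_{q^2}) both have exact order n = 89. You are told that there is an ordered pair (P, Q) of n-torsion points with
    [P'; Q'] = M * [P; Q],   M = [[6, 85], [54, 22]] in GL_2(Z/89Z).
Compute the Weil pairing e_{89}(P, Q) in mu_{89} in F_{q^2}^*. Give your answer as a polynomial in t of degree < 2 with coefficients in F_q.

e_{89}(aP+bQ,cP+dQ) = e_{89}(P,Q)^(ad-bc); with (a,b,c,d)=(6,85,54,22) this gives the det-89 law.
det M = 6*22 - 85*54 = -4458 = 81 (mod 89); 81^{-1} = 11 (mod 89).
n = 89 = (1011001)_2 (7 bits, wt 4); accumulate f_{89,P'}(Q'+S)/f_{89,P'}(S) along the 6-step ladder.
f_P(D_Q)/f_Q(D_P) = 3460550334631 + 37283698327901*t.
Raise to 11: e(P,Q) = 39332200715673 + 4509847778481*t in mu_{89}.

39332200715673 + 4509847778481*t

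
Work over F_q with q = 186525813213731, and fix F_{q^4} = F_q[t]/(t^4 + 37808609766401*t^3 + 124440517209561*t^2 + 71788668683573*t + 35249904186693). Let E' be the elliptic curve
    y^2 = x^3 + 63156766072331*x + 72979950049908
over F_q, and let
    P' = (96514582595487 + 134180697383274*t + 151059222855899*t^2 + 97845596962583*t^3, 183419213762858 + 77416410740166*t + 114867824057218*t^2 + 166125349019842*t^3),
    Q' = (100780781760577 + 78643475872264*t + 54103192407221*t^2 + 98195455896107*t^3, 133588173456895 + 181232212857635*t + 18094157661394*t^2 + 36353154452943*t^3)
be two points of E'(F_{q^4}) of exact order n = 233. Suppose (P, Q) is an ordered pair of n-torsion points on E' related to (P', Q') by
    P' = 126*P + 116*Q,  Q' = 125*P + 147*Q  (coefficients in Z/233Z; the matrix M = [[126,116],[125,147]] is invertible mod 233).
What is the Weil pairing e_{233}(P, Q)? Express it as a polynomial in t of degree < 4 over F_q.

144859465430777 + 94247086749945*t + 70652077007599*t^2 + 57297626391152*t^3

Alternating bilinearity on E[233] (values in mu_{233} in F_{186525813213731^4}) gives e(P',Q') = e(P,Q)^det(M).
Inverting 61 mod 233: 191. Thus e_{233}(P,Q) = e(P',Q')^{191}.
8-bit Miller (11101001) on E'/F_{186525813213731} with a'=63156766072331, b'=72979950049908: accumulate tangent/chord ratios at Q'+S and P'+S'.
e_{233}(P',Q') = 133952362927324 + 19919764302670*t + 60838629369581*t^2 + 25574279464922*t^3.
(133952362927324 + 19919764302670*t + 60838629369581*t^2 + 25574279464922*t^3)^{191} mod (186525813213731,f) = 144859465430777 + 94247086749945*t + 70652077007599*t^2 + 57297626391152*t^3.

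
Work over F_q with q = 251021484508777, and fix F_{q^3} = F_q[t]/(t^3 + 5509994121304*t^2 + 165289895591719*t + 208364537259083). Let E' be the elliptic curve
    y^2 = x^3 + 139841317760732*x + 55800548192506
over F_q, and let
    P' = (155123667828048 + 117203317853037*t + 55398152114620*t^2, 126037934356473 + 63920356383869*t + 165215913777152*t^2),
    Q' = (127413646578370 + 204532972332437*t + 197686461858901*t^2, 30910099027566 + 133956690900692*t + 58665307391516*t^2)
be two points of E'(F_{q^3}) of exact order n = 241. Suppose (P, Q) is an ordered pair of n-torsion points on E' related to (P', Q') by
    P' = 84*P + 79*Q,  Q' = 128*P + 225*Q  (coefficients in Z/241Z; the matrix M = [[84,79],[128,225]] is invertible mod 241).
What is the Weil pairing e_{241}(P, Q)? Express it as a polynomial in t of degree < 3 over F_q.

150035236114721 + 171953748464999*t + 15846615351074*t^2

e_{241} is bilinear + alternating on E[241], so e_{241}(84*P + 79*Q, 128*P + 225*Q) = e_{241}(P,Q)^(84*225-79*128).
84*225 - 79*128 = 8788; reduced mod 241: det = 112, inverse 170.
Run Miller on y^2=x^3+139841317760732*x+55800548192506 over F_{251021484508777}: ladder 11110001 (8 bits); e = f_P(D_Q)/f_Q(D_P).
Result: e(P',Q') = 121189362950759 + 117412784837496*t + 27548326277248*t^2.
Thus e_{241}(P,Q) = 150035236114721 + 171953748464999*t + 15846615351074*t^2.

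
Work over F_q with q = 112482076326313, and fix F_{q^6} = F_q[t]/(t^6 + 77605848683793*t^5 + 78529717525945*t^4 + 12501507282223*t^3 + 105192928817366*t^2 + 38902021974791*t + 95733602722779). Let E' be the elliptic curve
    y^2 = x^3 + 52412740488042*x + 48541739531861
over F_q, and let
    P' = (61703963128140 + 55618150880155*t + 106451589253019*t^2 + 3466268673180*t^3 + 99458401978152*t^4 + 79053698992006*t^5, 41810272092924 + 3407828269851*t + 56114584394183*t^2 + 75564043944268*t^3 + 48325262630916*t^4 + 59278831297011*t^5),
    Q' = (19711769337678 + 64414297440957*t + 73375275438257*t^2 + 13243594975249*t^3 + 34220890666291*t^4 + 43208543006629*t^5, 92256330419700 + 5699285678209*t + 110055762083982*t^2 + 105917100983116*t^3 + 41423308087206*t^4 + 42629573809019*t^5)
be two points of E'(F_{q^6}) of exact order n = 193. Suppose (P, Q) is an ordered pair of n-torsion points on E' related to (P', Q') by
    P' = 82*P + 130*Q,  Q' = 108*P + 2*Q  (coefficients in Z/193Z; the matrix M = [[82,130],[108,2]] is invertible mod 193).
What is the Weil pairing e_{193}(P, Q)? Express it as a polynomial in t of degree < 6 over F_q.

10391973712037 + 78473614246613*t + 94468716931680*t^2 + 110554100247382*t^3 + 1096615338745*t^4 + 19244923968108*t^5

Under M = [[82,130],[108,2]] in GL_2(Z/193), e_{193}(P',Q') = e_{193}(P,Q)^(82*2-130*108 mod 193).
So e_{193}(P,Q) = e_{193}(P',Q')^{29}, since 20*29 = 1 mod 193.
Build f_{193,P'} and f_{193,Q'} via the 8-bit ladder of 193=11000001_2; evaluate at shifted divisors; quotient in F_{112482076326313^6}.
So e_{193}(P',Q') = 103474984336533 + 8319583790207*t + 109367251403451*t^2 + 77695621059324*t^3 + 39695919119703*t^4 + 56332226127571*t^5.
(103474984336533 + 8319583790207*t + 109367251403451*t^2 + 77695621059324*t^3 + 39695919119703*t^4 + 56332226127571*t^5)^{29} mod (112482076326313,f) = 10391973712037 + 78473614246613*t + 94468716931680*t^2 + 110554100247382*t^3 + 1096615338745*t^4 + 19244923968108*t^5.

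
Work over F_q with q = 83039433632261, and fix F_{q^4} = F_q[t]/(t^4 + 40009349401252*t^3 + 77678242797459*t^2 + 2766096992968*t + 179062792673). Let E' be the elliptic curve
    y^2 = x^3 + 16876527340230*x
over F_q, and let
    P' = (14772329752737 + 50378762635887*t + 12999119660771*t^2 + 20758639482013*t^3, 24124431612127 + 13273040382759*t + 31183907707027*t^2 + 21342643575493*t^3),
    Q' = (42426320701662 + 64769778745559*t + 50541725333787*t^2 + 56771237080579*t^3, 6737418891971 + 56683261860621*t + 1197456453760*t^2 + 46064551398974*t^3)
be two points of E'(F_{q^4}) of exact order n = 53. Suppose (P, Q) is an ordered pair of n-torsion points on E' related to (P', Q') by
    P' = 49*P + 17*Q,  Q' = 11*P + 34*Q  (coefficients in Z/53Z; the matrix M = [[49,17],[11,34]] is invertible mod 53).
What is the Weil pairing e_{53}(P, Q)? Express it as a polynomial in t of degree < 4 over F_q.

Alternating bilinearity on E[53] (values in mu_{53} in F_{83039433632261^4}) gives e(P',Q') = e(P,Q)^det(M).
Hence e(P,Q) = e(P',Q')^{21} where 21 = 48^{-1} mod 53.
Double-and-add over 110101: 6-1 doublings, 4-1 additions; each step l_{T,T}/v_{2T} or l_{T,P'}/v at Q'+S for random S.
So e_{53}(P',Q') = 19750446356911 + 68292900444426*t + 9830526740023*t^2 + 68413224832342*t^3.
Thus e_{53}(P,Q) = 38983360968365 + 82788427250128*t + 12019429307898*t^2 + 31927882324299*t^3.

38983360968365 + 82788427250128*t + 12019429307898*t^2 + 31927882324299*t^3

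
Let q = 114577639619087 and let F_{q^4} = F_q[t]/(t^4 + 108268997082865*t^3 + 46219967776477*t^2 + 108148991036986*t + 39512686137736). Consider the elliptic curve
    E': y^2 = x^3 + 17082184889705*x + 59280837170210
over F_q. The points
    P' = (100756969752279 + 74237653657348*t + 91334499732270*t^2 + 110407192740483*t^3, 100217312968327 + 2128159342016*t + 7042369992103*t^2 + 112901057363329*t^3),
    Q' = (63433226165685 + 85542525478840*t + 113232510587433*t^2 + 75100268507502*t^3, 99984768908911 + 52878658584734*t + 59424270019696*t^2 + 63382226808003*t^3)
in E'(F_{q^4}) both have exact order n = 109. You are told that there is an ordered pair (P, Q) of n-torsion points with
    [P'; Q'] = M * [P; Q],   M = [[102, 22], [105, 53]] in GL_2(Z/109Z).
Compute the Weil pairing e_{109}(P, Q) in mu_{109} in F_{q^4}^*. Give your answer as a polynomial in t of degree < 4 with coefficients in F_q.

89994815504415 + 48855174897940*t + 33151934744614*t^2 + 90367742288051*t^3

Since e_{109}(P,P)=e_{109}(Q,Q)=1 and e_{109}(Q,P)=e_{109}(P,Q)^{-1}, expanding e_{109}(102*P + 22*Q,105*P + 53*Q) leaves e(P,Q)^det(M).
det M = 102*53 - 22*105 = 3096 = 44 (mod 109); 44^{-1} = 57 (mod 109).
Miller loop for e_{109} over F_{114577639619087^4}: bits of 109 = 1101101; 6 double steps + 4 add steps, l/v at each.
Miller gives e_{109}(P',Q') = 21891625839773 + 31185106920907*t + 58077419029131*t^2 + 76517749391712*t^3 in F_{114577639619087^4}.
e_{109}(P,Q) = (21891625839773 + 31185106920907*t + 58077419029131*t^2 + 76517749391712*t^3)^{57} = 89994815504415 + 48855174897940*t + 33151934744614*t^2 + 90367742288051*t^3.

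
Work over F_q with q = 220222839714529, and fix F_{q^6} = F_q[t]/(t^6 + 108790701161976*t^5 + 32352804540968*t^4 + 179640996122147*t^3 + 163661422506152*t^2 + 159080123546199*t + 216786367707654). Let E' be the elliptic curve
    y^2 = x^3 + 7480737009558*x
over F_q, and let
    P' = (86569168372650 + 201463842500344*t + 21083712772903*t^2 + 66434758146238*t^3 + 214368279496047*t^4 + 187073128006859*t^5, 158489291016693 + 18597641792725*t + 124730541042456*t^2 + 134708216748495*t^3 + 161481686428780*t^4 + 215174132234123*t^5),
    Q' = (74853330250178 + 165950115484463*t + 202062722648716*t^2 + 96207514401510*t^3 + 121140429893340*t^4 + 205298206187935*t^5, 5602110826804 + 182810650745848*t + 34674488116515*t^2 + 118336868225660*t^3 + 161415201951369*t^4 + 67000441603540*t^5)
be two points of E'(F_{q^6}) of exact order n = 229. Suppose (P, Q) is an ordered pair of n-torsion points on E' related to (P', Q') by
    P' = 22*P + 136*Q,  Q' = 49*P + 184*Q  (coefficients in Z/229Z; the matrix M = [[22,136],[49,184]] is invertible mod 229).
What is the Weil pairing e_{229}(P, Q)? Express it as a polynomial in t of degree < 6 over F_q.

Since e_{229}(P,P)=e_{229}(Q,Q)=1 and e_{229}(Q,P)=e_{229}(P,Q)^{-1}, expanding e_{229}(22*P + 136*Q,49*P + 184*Q) leaves e(P,Q)^det(M).
So e_{229}(P,Q) = e_{229}(P',Q')^{144}, since 132*144 = 1 mod 229.
Run Miller on y^2=x^3+7480737009558*x over F_{220222839714529}: ladder 11100101 (8 bits); e = f_P(D_Q)/f_Q(D_P).
So e_{229}(P',Q') = 141734413857516 + 85370768749367*t + 147011589914155*t^2 + 116757976058527*t^3 + 102400868762841*t^4 + 107577914191358*t^5.
Thus e_{229}(P,Q) = 182576412159775 + 122935867521829*t + 72763366838842*t^2 + 117911358077364*t^3 + 93390096245964*t^4 + 43641088867603*t^5.

182576412159775 + 122935867521829*t + 72763366838842*t^2 + 117911358077364*t^3 + 93390096245964*t^4 + 43641088867603*t^5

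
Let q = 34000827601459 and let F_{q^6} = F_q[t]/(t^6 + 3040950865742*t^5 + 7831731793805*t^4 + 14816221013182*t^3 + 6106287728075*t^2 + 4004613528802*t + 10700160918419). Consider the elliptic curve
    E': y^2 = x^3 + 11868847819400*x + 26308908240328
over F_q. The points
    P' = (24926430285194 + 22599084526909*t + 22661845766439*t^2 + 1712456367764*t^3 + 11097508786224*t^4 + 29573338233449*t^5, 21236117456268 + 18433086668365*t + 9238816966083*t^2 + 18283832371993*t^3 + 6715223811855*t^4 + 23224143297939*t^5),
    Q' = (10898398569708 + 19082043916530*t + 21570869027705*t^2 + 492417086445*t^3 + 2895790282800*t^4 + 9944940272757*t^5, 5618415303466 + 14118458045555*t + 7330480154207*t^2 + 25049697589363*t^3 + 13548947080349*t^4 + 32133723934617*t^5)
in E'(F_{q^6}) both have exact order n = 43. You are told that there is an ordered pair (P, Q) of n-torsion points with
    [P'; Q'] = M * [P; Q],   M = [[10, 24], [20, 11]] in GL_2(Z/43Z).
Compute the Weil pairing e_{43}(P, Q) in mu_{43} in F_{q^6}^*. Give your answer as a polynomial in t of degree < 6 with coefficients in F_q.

13968843026860 + 7812467386043*t + 7897574193909*t^2 + 15137441303613*t^3 + 9726898671871*t^4 + 3503610058011*t^5

e_{43} is bilinear + alternating on E[43], so e_{43}(10*P + 24*Q, 20*P + 11*Q) = e_{43}(P,Q)^(10*11-24*20).
Inverting 17 mod 43: 38. Thus e_{43}(P,Q) = e(P',Q')^{38}.
6-bit Miller (101011) on E'/F_{34000827601459} with a'=11868847819400, b'=26308908240328: accumulate tangent/chord ratios at Q'+S and P'+S'.
e_{43}(P',Q') = 16488962656552 + 27124363375500*t + 33123210216239*t^2 + 2229673233320*t^3 + 19599730388778*t^4 + 6895233113946*t^5.
e_{43}(P,Q) = (16488962656552 + 27124363375500*t + 33123210216239*t^2 + 2229673233320*t^3 + 19599730388778*t^4 + 6895233113946*t^5)^{38} = 13968843026860 + 7812467386043*t + 7897574193909*t^2 + 15137441303613*t^3 + 9726898671871*t^4 + 3503610058011*t^5.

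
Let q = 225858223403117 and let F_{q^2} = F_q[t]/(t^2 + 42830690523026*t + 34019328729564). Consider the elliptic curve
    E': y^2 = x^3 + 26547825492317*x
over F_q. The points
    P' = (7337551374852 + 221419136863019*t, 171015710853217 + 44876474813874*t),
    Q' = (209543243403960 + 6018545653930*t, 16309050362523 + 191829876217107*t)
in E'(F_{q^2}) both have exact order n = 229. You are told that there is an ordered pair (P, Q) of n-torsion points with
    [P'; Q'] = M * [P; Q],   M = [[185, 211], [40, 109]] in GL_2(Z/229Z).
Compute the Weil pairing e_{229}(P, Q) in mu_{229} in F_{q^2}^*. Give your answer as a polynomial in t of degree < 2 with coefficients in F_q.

Under M = [[185,211],[40,109]] in GL_2(Z/229), e_{229}(P',Q') = e_{229}(P,Q)^(185*109-211*40 mod 229).
So e_{229}(P,Q) = e_{229}(P',Q')^{5}, since 46*5 = 1 mod 229.
Build f_{229,P'} and f_{229,Q'} via the 8-bit ladder of 229=11100101_2; evaluate at shifted divisors; quotient in F_{225858223403117^2}.
Result: e(P',Q') = 65412693403974 + 160318348903696*t.
Finally e_{229}(P,Q) = 108540960075792 + 135705600756614*t.

108540960075792 + 135705600756614*t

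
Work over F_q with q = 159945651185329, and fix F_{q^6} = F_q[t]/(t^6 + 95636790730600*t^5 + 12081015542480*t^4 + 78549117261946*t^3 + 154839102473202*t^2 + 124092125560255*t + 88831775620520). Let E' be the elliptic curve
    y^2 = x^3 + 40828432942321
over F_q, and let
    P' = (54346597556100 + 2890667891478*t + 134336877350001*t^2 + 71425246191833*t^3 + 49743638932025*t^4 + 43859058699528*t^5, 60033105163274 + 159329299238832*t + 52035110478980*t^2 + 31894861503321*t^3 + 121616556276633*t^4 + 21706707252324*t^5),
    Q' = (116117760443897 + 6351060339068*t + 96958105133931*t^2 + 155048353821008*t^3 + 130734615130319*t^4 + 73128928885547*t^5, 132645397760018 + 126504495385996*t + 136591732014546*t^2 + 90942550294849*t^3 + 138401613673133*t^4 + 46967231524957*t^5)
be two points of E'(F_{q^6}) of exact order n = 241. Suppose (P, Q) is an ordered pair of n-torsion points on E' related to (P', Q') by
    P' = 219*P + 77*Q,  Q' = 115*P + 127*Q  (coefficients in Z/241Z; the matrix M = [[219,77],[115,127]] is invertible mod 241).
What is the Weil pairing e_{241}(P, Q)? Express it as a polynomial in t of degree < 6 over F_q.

Under M = [[219,77],[115,127]] in GL_2(Z/241), e_{241}(P',Q') = e_{241}(P,Q)^(219*127-77*115 mod 241).
Hence e(P,Q) = e(P',Q')^{119} where 119 = 160^{-1} mod 241.
Miller loop for e_{241} over F_{159945651185329^6}: bits of 241 = 11110001; 7 double steps + 4 add steps, l/v at each.
Miller gives e_{241}(P',Q') = 139666535673988 + 16590672500871*t + 130196909284474*t^2 + 32574023719981*t^3 + 114941545266358*t^4 + 42887514177505*t^5 in F_{159945651185329^6}.
(139666535673988 + 16590672500871*t + 130196909284474*t^2 + 32574023719981*t^3 + 114941545266358*t^4 + 42887514177505*t^5)^{119} mod (159945651185329,f) = 37235968883915 + 54704316365087*t + 50407724941127*t^2 + 122709565360197*t^3 + 159638608718529*t^4 + 82954912626676*t^5.

37235968883915 + 54704316365087*t + 50407724941127*t^2 + 122709565360197*t^3 + 159638608718529*t^4 + 82954912626676*t^5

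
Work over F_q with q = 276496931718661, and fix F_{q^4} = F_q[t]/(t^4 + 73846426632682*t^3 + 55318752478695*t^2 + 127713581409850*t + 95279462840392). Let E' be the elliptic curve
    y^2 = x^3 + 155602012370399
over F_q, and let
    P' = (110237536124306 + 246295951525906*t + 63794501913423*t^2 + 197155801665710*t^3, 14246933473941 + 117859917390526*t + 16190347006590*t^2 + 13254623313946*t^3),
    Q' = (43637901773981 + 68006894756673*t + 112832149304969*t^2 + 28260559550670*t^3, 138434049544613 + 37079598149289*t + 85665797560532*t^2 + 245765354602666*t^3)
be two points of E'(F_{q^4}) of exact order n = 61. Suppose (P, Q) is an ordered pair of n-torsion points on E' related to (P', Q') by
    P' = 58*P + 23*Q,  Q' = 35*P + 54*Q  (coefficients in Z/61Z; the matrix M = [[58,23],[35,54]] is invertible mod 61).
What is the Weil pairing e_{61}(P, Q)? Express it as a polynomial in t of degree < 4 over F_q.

e_{61} is bilinear + alternating on E[61], so e_{61}(58*P + 23*Q, 35*P + 54*Q) = e_{61}(P,Q)^(58*54-23*35).
det M = 58*54 - 23*35 = 2327 = 9 (mod 61); 9^{-1} = 34 (mod 61).
Run Miller on y^2=x^3+155602012370399 over F_{276496931718661}: ladder 111101 (6 bits); e = f_P(D_Q)/f_Q(D_P).
f_P(D_Q)/f_Q(D_P) = 65737254650478 + 191753724872060*t + 216958825304986*t^2 + 50180083915509*t^3.
Raise to 34: e(P,Q) = 203261206809571 + 60660472487399*t + 71697861893872*t^2 + 84504934588748*t^3 in mu_{61}.

203261206809571 + 60660472487399*t + 71697861893872*t^2 + 84504934588748*t^3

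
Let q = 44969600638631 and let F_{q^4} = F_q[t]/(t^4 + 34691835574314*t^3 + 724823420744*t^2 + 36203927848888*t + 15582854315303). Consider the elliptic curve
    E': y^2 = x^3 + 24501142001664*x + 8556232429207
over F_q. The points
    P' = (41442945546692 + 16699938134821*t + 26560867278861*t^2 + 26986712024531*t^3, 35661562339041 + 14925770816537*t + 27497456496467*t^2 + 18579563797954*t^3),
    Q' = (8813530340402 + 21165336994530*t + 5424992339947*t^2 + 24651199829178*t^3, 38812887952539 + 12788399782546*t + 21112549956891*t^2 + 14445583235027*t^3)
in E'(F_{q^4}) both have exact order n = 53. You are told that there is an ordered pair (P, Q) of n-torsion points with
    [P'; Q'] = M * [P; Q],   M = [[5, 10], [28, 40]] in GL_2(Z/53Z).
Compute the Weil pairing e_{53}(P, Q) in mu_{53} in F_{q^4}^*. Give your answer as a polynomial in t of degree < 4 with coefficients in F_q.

2323311287179 + 30357894457905*t + 16639844258794*t^2 + 36787456751266*t^3

e_{53}(aP+bQ,cP+dQ) = e_{53}(P,Q)^(ad-bc); with (a,b,c,d)=(5,10,28,40) this gives the det-53 law.
So e_{53}(P,Q) = e_{53}(P',Q')^{51}, since 26*51 = 1 mod 53.
Miller loop for e_{53} over F_{44969600638631^4}: bits of 53 = 110101; 5 double steps + 3 add steps, l/v at each.
f_P(D_Q)/f_Q(D_P) = 29449919216652 + 11968666181438*t + 9887748402302*t^2 + 25629946132866*t^3.
(29449919216652 + 11968666181438*t + 9887748402302*t^2 + 25629946132866*t^3)^{51} mod (44969600638631,f) = 2323311287179 + 30357894457905*t + 16639844258794*t^2 + 36787456751266*t^3.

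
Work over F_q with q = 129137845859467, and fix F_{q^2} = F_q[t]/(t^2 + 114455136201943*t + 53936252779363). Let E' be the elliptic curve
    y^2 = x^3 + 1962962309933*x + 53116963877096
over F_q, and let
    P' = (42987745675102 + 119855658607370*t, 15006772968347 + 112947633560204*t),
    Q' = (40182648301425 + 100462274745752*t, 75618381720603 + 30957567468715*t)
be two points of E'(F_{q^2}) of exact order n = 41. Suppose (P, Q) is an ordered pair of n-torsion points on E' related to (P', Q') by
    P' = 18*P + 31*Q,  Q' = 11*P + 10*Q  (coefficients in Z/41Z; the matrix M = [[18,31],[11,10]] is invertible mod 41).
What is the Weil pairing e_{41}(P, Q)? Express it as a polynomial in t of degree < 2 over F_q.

72221539508347 + 77797952407878*t

e_{41}(aP+bQ,cP+dQ) = e_{41}(P,Q)^(ad-bc); with (a,b,c,d)=(18,31,11,10) this gives the det-41 law.
So e_{41}(P,Q) = e_{41}(P',Q')^{14}, since 3*14 = 1 mod 41.
Run Miller on y^2=x^3+1962962309933*x+53116963877096 over F_{129137845859467}: ladder 101001 (6 bits); e = f_P(D_Q)/f_Q(D_P).
Result: e(P',Q') = 2640531053457 + 124710534564363*t.
e_{41}(P,Q) = (2640531053457 + 124710534564363*t)^{14} = 72221539508347 + 77797952407878*t.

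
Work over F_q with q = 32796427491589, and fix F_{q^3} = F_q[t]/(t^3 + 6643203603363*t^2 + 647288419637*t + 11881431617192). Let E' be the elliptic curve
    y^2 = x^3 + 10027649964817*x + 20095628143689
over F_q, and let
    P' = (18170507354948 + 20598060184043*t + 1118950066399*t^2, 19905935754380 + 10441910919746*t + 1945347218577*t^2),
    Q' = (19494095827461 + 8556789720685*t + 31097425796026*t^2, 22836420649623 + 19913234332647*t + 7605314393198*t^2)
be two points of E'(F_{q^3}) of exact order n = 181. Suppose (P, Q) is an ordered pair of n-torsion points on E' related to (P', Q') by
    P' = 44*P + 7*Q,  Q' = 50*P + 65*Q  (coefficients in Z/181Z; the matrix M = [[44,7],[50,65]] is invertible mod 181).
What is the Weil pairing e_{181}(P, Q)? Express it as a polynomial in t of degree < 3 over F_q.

Since e_{181}(P,P)=e_{181}(Q,Q)=1 and e_{181}(Q,P)=e_{181}(P,Q)^{-1}, expanding e_{181}(44*P + 7*Q,50*P + 65*Q) leaves e(P,Q)^det(M).
So e_{181}(P,Q) = e_{181}(P',Q')^{98}, since 157*98 = 1 mod 181.
Miller loop for e_{181} over F_{32796427491589^3}: bits of 181 = 10110101; 7 double steps + 4 add steps, l/v at each.
So e_{181}(P',Q') = 3222439277438 + 8651328690861*t + 5871510476748*t^2.
Raise to 98: e(P,Q) = 2873145550287 + 27984262130250*t + 31217216694018*t^2 in mu_{181}.

2873145550287 + 27984262130250*t + 31217216694018*t^2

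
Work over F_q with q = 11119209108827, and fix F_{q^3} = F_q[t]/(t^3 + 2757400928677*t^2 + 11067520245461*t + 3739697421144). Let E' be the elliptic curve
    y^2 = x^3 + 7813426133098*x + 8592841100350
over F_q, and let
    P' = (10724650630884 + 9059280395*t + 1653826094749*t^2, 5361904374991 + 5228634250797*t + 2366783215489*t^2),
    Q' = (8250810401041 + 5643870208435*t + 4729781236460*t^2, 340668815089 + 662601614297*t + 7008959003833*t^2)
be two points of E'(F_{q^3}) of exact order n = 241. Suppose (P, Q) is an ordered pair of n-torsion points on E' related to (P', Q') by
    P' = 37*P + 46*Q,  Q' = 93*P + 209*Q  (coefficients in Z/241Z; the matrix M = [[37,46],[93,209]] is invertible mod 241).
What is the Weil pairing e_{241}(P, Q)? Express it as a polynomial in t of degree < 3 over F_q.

4458890606262 + 448281787642*t + 8046132592277*t^2

Since e_{241}(P,P)=e_{241}(Q,Q)=1 and e_{241}(Q,P)=e_{241}(P,Q)^{-1}, expanding e_{241}(37*P + 46*Q,93*P + 209*Q) leaves e(P,Q)^det(M).
det M = 37*209 - 46*93 = 3455 = 81 (mod 241); 81^{-1} = 122 (mod 241).
Build f_{241,P'} and f_{241,Q'} via the 8-bit ladder of 241=11110001_2; evaluate at shifted divisors; quotient in F_{11119209108827^3}.
Miller gives e_{241}(P',Q') = 8914636861823 + 5205261999539*t + 9285356612376*t^2 in F_{11119209108827^3}.
e_{241}(P,Q) = (8914636861823 + 5205261999539*t + 9285356612376*t^2)^{122} = 4458890606262 + 448281787642*t + 8046132592277*t^2.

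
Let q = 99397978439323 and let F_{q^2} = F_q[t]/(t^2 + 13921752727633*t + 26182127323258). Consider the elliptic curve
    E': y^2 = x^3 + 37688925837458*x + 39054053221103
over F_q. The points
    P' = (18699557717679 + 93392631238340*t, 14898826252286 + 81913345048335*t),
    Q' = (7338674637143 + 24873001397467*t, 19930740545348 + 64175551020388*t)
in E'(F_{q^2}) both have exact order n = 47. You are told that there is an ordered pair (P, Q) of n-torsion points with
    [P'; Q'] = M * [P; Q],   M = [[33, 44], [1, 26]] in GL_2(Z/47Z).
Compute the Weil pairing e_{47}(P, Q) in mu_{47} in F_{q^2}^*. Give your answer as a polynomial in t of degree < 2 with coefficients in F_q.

7400438575479 + 96905170871286*t

e_{47} is bilinear + alternating on E[47], so e_{47}(33*P + 44*Q, 1*P + 26*Q) = e_{47}(P,Q)^(33*26-44*1).
Inverting 15 mod 47: 22. Thus e_{47}(P,Q) = e(P',Q')^{22}.
n = 47 = (101111)_2 (6 bits, wt 5); accumulate f_{47,P'}(Q'+S)/f_{47,P'}(S) along the 5-step ladder.
So e_{47}(P',Q') = 45688077952488 + 24739882707167*t.
Finally e_{47}(P,Q) = 7400438575479 + 96905170871286*t.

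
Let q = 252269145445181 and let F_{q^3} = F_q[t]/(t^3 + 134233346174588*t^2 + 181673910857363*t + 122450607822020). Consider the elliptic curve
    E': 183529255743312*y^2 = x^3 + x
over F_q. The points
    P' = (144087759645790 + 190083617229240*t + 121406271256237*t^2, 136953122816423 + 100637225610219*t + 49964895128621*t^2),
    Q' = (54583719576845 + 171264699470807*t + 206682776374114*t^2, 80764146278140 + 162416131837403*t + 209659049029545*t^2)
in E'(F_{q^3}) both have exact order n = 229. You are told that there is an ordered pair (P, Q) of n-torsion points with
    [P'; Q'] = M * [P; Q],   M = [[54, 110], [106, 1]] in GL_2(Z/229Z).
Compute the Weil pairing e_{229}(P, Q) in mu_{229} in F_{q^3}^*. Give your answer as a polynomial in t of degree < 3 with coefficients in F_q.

Since e_{229}(P,P)=e_{229}(Q,Q)=1 and e_{229}(Q,P)=e_{229}(P,Q)^{-1}, expanding e_{229}(54*P + 110*Q,106*P + 1*Q) leaves e(P,Q)^det(M).
det(M) mod 229 = 73; its inverse in (Z/229)^* is 160 (check: 73*160 mod 229 = 1).
(x,y)|->(6332409420687x,6332409420687y) sends E' to y^2=x^3+37617338403216*x.
Double-and-add over 11100101: 8-1 doublings, 5-1 additions; each step l_{T,T}/v_{2T} or l_{T,P'}/v at Q'+S for random S.
e_{229}(P',Q') = 61241889984099 + 39044751781698*t + 118672135256165*t^2.
(61241889984099 + 39044751781698*t + 118672135256165*t^2)^{160} mod (252269145445181,f) = 191690068298818 + 158266171395584*t + 207814827338316*t^2.

191690068298818 + 158266171395584*t + 207814827338316*t^2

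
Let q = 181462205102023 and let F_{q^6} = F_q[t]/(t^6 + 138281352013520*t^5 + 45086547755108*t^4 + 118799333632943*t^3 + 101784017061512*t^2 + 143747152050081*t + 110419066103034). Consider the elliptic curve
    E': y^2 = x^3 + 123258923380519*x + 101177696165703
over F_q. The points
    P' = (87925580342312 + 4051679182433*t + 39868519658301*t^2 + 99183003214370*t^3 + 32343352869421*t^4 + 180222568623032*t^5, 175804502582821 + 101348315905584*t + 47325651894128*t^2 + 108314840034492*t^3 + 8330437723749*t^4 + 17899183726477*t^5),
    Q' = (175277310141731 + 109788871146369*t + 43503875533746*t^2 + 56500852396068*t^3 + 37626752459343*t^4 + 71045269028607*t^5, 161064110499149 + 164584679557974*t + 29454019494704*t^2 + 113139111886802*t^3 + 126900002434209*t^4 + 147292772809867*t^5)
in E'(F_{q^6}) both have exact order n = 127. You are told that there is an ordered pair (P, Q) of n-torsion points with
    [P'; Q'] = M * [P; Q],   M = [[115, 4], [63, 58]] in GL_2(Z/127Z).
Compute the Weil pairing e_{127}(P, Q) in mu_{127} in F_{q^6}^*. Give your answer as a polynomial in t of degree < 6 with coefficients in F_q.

Under M = [[115,4],[63,58]] in GL_2(Z/127), e_{127}(P',Q') = e_{127}(P,Q)^(115*58-4*63 mod 127).
det(M) mod 127 = 68; its inverse in (Z/127)^* is 99 (check: 68*99 mod 127 = 1).
Run Miller on y^2=x^3+123258923380519*x+101177696165703 over F_{181462205102023}: ladder 1111111 (7 bits); e = f_P(D_Q)/f_Q(D_P).
The quotient is 148724433277586 + 12513386364760*t + 104643043764238*t^2 + 73471252110254*t^3 + 111302430732058*t^4 + 107111282388769*t^5.
Raise to 99: e(P,Q) = 19809110130262 + 109846052736698*t + 55864717818587*t^2 + 41877758538218*t^3 + 115979881680210*t^4 + 32150730002642*t^5 in mu_{127}.

19809110130262 + 109846052736698*t + 55864717818587*t^2 + 41877758538218*t^3 + 115979881680210*t^4 + 32150730002642*t^5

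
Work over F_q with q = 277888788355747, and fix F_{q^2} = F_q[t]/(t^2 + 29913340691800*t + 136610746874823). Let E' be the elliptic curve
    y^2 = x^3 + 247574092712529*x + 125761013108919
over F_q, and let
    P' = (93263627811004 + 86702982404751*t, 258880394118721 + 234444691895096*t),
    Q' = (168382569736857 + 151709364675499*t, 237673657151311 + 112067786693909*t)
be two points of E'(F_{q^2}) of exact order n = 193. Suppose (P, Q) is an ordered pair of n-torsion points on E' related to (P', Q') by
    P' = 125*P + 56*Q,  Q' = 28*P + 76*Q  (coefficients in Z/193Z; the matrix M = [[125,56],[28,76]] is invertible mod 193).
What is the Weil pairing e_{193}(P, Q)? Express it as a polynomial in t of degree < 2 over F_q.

212378344391165 + 148194965194716*t

e_{193} is bilinear + alternating on E[193], so e_{193}(125*P + 56*Q, 28*P + 76*Q) = e_{193}(P,Q)^(125*76-56*28).
So e_{193}(P,Q) = e_{193}(P',Q')^{61}, since 19*61 = 1 mod 193.
Build f_{193,P'} and f_{193,Q'} via the 8-bit ladder of 193=11000001_2; evaluate at shifted divisors; quotient in F_{277888788355747^2}.
Result: e(P',Q') = 235251110835042 + 79944241279474*t.
Hence e(P,Q) = 212378344391165 + 148194965194716*t in F_{277888788355747^2}^*.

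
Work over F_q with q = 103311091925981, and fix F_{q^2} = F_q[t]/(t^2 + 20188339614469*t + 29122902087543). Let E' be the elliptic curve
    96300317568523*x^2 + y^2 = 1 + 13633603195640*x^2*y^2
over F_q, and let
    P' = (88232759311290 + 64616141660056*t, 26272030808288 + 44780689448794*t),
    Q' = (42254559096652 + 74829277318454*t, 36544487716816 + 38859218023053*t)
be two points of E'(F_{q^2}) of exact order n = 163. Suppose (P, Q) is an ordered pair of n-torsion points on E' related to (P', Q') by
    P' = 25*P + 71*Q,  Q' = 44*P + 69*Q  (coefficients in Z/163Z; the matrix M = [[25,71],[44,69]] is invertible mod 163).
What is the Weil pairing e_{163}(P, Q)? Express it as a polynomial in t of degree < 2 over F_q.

e_{163}(aP+bQ,cP+dQ) = e_{163}(P,Q)^(ad-bc); with (a,b,c,d)=(25,71,44,69) this gives the det-163 law.
25*69 - 71*44 = -1399; reduced mod 163: det = 68, inverse 12.
Map (x,y)_Ed via u=(1+y)/(1-y), v=(1+y)/((1-y)x) to Montgomery A=58095005110838,B=19326007162625; then to (a',b')=(5664795629369,41026349183292).
8-bit Miller (10100011) on E'/F_{103311091925981} with a'=5664795629369, b'=41026349183292: accumulate tangent/chord ratios at Q'+S and P'+S'.
The quotient is 31973487799139 + 82047626441515*t.
(31973487799139 + 82047626441515*t)^{12} mod (103311091925981,f) = 21274401844720 + 101017273771637*t.

21274401844720 + 101017273771637*t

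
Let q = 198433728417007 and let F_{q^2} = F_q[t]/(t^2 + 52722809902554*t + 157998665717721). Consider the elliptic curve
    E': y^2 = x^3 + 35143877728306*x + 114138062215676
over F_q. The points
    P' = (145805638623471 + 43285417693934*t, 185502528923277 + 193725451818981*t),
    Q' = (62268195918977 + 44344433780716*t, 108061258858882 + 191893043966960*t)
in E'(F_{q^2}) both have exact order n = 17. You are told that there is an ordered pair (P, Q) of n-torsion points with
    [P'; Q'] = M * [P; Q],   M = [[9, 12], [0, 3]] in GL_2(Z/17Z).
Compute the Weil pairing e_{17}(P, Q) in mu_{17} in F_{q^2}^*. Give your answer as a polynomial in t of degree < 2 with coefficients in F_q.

21050527238709 + 126155931784750*t

Alternating bilinearity on E[17] (values in mu_{17} in F_{198433728417007^2}) gives e(P',Q') = e(P,Q)^det(M).
9*3 - 12*0 = 27; reduced mod 17: det = 10, inverse 12.
n = 17 = (10001)_2 (5 bits, wt 2); accumulate f_{17,P'}(Q'+S)/f_{17,P'}(S) along the 4-step ladder.
So e_{17}(P',Q') = 63605317948056 + 182809097881360*t.
(63605317948056 + 182809097881360*t)^{12} mod (198433728417007,f) = 21050527238709 + 126155931784750*t.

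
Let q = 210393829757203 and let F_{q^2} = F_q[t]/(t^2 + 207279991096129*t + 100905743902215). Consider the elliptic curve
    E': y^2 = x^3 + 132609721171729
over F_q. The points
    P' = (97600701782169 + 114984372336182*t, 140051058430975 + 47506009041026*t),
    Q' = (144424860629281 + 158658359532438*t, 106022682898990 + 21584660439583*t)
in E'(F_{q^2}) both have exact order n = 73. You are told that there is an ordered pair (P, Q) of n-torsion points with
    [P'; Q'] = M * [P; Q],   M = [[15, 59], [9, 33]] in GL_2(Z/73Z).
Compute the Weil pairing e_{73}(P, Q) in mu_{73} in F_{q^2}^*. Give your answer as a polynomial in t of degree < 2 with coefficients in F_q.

133971115335037 + 81601686241407*t

The 73-Weil pairing on E[73] over F_{210393829757203} is alternating-bilinear: e_{73}(P',Q') = e_{73}(P,Q)^det(M).
Hence e(P,Q) = e(P',Q')^{2} where 2 = 37^{-1} mod 73.
7-bit Miller (1001001) on E'/F_{210393829757203} with a'=0, b'=132609721171729: accumulate tangent/chord ratios at Q'+S and P'+S'.
The quotient is 61307056622566 + 38105828693825*t.
Thus e_{73}(P,Q) = 133971115335037 + 81601686241407*t.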